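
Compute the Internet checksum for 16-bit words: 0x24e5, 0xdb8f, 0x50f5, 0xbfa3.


Sum all words (with carry folding):
+ 0x24e5 = 0x24e5
+ 0xdb8f = 0x0075
+ 0x50f5 = 0x516a
+ 0xbfa3 = 0x110e
One's complement: ~0x110e
Checksum = 0xeef1


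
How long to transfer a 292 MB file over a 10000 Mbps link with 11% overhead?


Effective throughput = 10000 * (1 - 11/100) = 8900 Mbps
File size in Mb = 292 * 8 = 2336 Mb
Time = 2336 / 8900
Time = 0.2625 seconds


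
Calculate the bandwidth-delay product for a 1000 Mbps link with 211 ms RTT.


BDP = bandwidth * RTT
= 1000 Mbps * 211 ms
= 1000 * 1e6 * 211 / 1000 bits
= 211000000 bits
= 26375000 bytes
= 25756.8359 KB
BDP = 211000000 bits (26375000 bytes)


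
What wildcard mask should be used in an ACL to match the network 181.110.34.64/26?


Subnet mask: 255.255.255.192
Wildcard = 255.255.255.255 - subnet mask
255 - 255 = 0
255 - 255 = 0
255 - 255 = 0
255 - 192 = 63
Wildcard: 0.0.0.63


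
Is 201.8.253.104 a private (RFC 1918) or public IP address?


RFC 1918 private ranges:
  10.0.0.0/8 (10.0.0.0 - 10.255.255.255)
  172.16.0.0/12 (172.16.0.0 - 172.31.255.255)
  192.168.0.0/16 (192.168.0.0 - 192.168.255.255)
Public (not in any RFC 1918 range)


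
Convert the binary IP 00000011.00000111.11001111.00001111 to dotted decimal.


00000011 = 3
00000111 = 7
11001111 = 207
00001111 = 15
IP: 3.7.207.15


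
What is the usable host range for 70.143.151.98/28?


Network: 70.143.151.96
Broadcast: 70.143.151.111
First usable = network + 1
Last usable = broadcast - 1
Range: 70.143.151.97 to 70.143.151.110


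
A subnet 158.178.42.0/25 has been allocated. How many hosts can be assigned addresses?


Host bits = 32 - 25 = 7
Total addresses = 2^7 = 128
Usable = total - 2 (network and broadcast)
Usable hosts: 126


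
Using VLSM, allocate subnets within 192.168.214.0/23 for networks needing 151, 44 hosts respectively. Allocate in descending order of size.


151 hosts -> /24 (254 usable): 192.168.214.0/24
44 hosts -> /26 (62 usable): 192.168.215.0/26
Allocation: 192.168.214.0/24 (151 hosts, 254 usable); 192.168.215.0/26 (44 hosts, 62 usable)


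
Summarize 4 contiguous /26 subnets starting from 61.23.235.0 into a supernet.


Original prefix: /26
Number of subnets: 4 = 2^2
New prefix = 26 - 2 = 24
Supernet: 61.23.235.0/24


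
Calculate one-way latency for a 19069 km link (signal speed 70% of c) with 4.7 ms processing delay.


Speed = 0.7 * 3e5 km/s = 210000 km/s
Propagation delay = 19069 / 210000 = 0.0908 s = 90.8048 ms
Processing delay = 4.7 ms
Total one-way latency = 95.5048 ms


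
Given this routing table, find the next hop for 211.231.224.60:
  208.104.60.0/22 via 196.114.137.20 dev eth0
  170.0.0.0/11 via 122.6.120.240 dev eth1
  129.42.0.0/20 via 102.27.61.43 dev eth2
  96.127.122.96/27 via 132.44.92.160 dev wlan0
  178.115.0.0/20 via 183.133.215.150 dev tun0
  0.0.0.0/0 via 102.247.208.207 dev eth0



Longest prefix match for 211.231.224.60:
  /22 208.104.60.0: no
  /11 170.0.0.0: no
  /20 129.42.0.0: no
  /27 96.127.122.96: no
  /20 178.115.0.0: no
  /0 0.0.0.0: MATCH
Selected: next-hop 102.247.208.207 via eth0 (matched /0)


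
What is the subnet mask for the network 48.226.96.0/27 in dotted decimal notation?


/27 means 27 network bits, 5 host bits
Binary: 11111111111111111111111111100000
Mask: 255.255.255.224


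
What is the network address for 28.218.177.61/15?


IP:   00011100.11011010.10110001.00111101
Mask: 11111111.11111110.00000000.00000000
AND operation:
Net:  00011100.11011010.00000000.00000000
Network: 28.218.0.0/15


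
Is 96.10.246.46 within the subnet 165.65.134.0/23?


Subnet network: 165.65.134.0
Test IP AND mask: 96.10.246.0
No, 96.10.246.46 is not in 165.65.134.0/23


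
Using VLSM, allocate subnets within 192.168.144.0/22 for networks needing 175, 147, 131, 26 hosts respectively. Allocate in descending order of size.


175 hosts -> /24 (254 usable): 192.168.144.0/24
147 hosts -> /24 (254 usable): 192.168.145.0/24
131 hosts -> /24 (254 usable): 192.168.146.0/24
26 hosts -> /27 (30 usable): 192.168.147.0/27
Allocation: 192.168.144.0/24 (175 hosts, 254 usable); 192.168.145.0/24 (147 hosts, 254 usable); 192.168.146.0/24 (131 hosts, 254 usable); 192.168.147.0/27 (26 hosts, 30 usable)


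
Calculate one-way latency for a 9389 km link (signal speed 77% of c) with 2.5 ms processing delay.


Speed = 0.77 * 3e5 km/s = 231000 km/s
Propagation delay = 9389 / 231000 = 0.0406 s = 40.645 ms
Processing delay = 2.5 ms
Total one-way latency = 43.145 ms


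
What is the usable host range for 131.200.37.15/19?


Network: 131.200.32.0
Broadcast: 131.200.63.255
First usable = network + 1
Last usable = broadcast - 1
Range: 131.200.32.1 to 131.200.63.254


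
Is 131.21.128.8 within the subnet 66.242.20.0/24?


Subnet network: 66.242.20.0
Test IP AND mask: 131.21.128.0
No, 131.21.128.8 is not in 66.242.20.0/24


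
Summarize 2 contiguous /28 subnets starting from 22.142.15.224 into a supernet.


Original prefix: /28
Number of subnets: 2 = 2^1
New prefix = 28 - 1 = 27
Supernet: 22.142.15.224/27


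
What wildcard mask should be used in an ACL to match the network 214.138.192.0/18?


Subnet mask: 255.255.192.0
Wildcard = 255.255.255.255 - subnet mask
255 - 255 = 0
255 - 255 = 0
255 - 192 = 63
255 - 0 = 255
Wildcard: 0.0.63.255


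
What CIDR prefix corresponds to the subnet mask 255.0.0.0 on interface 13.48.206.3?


Binary: 11111111.00000000.00000000.00000000
Count leading 1s
Prefix: /8


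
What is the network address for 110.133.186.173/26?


IP:   01101110.10000101.10111010.10101101
Mask: 11111111.11111111.11111111.11000000
AND operation:
Net:  01101110.10000101.10111010.10000000
Network: 110.133.186.128/26


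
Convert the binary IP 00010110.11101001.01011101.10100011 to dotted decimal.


00010110 = 22
11101001 = 233
01011101 = 93
10100011 = 163
IP: 22.233.93.163


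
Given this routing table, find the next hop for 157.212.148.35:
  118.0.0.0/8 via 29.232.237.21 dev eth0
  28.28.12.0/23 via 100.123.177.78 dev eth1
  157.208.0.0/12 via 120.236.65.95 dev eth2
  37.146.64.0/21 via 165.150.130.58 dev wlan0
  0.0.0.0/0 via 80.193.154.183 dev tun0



Longest prefix match for 157.212.148.35:
  /8 118.0.0.0: no
  /23 28.28.12.0: no
  /12 157.208.0.0: MATCH
  /21 37.146.64.0: no
  /0 0.0.0.0: MATCH
Selected: next-hop 120.236.65.95 via eth2 (matched /12)


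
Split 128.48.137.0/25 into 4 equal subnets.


New prefix = 25 + 2 = 27
Each subnet has 32 addresses
  128.48.137.0/27
  128.48.137.32/27
  128.48.137.64/27
  128.48.137.96/27
Subnets: 128.48.137.0/27, 128.48.137.32/27, 128.48.137.64/27, 128.48.137.96/27


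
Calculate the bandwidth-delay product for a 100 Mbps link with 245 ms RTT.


BDP = bandwidth * RTT
= 100 Mbps * 245 ms
= 100 * 1e6 * 245 / 1000 bits
= 24500000 bits
= 3062500 bytes
= 2990.7227 KB
BDP = 24500000 bits (3062500 bytes)


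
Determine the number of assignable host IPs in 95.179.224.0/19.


Host bits = 32 - 19 = 13
Total addresses = 2^13 = 8192
Usable = total - 2 (network and broadcast)
Usable hosts: 8190


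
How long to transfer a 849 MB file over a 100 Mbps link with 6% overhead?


Effective throughput = 100 * (1 - 6/100) = 94 Mbps
File size in Mb = 849 * 8 = 6792 Mb
Time = 6792 / 94
Time = 72.2553 seconds


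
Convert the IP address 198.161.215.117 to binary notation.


198 = 11000110
161 = 10100001
215 = 11010111
117 = 01110101
Binary: 11000110.10100001.11010111.01110101


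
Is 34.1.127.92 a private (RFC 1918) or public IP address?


RFC 1918 private ranges:
  10.0.0.0/8 (10.0.0.0 - 10.255.255.255)
  172.16.0.0/12 (172.16.0.0 - 172.31.255.255)
  192.168.0.0/16 (192.168.0.0 - 192.168.255.255)
Public (not in any RFC 1918 range)


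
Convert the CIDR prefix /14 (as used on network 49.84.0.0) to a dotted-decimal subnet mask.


/14 means 14 network bits, 18 host bits
Binary: 11111111111111000000000000000000
Mask: 255.252.0.0


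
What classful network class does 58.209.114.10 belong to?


First octet: 58
Binary: 00111010
0xxxxxxx -> Class A (1-126)
Class A, default mask 255.0.0.0 (/8)


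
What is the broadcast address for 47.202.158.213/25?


Network: 47.202.158.128/25
Host bits = 7
Set all host bits to 1:
Broadcast: 47.202.158.255


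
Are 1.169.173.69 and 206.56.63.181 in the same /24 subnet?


Mask: 255.255.255.0
1.169.173.69 AND mask = 1.169.173.0
206.56.63.181 AND mask = 206.56.63.0
No, different subnets (1.169.173.0 vs 206.56.63.0)


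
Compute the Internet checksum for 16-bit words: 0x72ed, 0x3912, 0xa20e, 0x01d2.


Sum all words (with carry folding):
+ 0x72ed = 0x72ed
+ 0x3912 = 0xabff
+ 0xa20e = 0x4e0e
+ 0x01d2 = 0x4fe0
One's complement: ~0x4fe0
Checksum = 0xb01f


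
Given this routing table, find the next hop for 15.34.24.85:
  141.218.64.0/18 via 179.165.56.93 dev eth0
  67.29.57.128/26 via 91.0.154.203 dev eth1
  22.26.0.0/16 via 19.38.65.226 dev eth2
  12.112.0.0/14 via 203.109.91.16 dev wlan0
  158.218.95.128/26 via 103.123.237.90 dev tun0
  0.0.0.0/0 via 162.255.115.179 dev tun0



Longest prefix match for 15.34.24.85:
  /18 141.218.64.0: no
  /26 67.29.57.128: no
  /16 22.26.0.0: no
  /14 12.112.0.0: no
  /26 158.218.95.128: no
  /0 0.0.0.0: MATCH
Selected: next-hop 162.255.115.179 via tun0 (matched /0)


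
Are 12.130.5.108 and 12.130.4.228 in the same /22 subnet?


Mask: 255.255.252.0
12.130.5.108 AND mask = 12.130.4.0
12.130.4.228 AND mask = 12.130.4.0
Yes, same subnet (12.130.4.0)


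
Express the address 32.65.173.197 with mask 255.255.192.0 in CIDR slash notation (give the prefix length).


Binary: 11111111.11111111.11000000.00000000
Count leading 1s
Prefix: /18


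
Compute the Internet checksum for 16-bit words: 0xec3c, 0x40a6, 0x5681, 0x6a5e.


Sum all words (with carry folding):
+ 0xec3c = 0xec3c
+ 0x40a6 = 0x2ce3
+ 0x5681 = 0x8364
+ 0x6a5e = 0xedc2
One's complement: ~0xedc2
Checksum = 0x123d


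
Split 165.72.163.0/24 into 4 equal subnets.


New prefix = 24 + 2 = 26
Each subnet has 64 addresses
  165.72.163.0/26
  165.72.163.64/26
  165.72.163.128/26
  165.72.163.192/26
Subnets: 165.72.163.0/26, 165.72.163.64/26, 165.72.163.128/26, 165.72.163.192/26


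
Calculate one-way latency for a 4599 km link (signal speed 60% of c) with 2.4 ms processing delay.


Speed = 0.6 * 3e5 km/s = 180000 km/s
Propagation delay = 4599 / 180000 = 0.0255 s = 25.55 ms
Processing delay = 2.4 ms
Total one-way latency = 27.95 ms


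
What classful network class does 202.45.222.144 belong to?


First octet: 202
Binary: 11001010
110xxxxx -> Class C (192-223)
Class C, default mask 255.255.255.0 (/24)


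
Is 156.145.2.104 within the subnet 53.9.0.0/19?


Subnet network: 53.9.0.0
Test IP AND mask: 156.145.0.0
No, 156.145.2.104 is not in 53.9.0.0/19


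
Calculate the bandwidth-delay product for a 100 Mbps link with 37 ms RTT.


BDP = bandwidth * RTT
= 100 Mbps * 37 ms
= 100 * 1e6 * 37 / 1000 bits
= 3700000 bits
= 462500 bytes
= 451.6602 KB
BDP = 3700000 bits (462500 bytes)


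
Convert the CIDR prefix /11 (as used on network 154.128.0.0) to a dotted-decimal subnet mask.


/11 means 11 network bits, 21 host bits
Binary: 11111111111000000000000000000000
Mask: 255.224.0.0


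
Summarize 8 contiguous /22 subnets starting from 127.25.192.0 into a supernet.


Original prefix: /22
Number of subnets: 8 = 2^3
New prefix = 22 - 3 = 19
Supernet: 127.25.192.0/19


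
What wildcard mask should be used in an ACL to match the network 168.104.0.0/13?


Subnet mask: 255.248.0.0
Wildcard = 255.255.255.255 - subnet mask
255 - 255 = 0
255 - 248 = 7
255 - 0 = 255
255 - 0 = 255
Wildcard: 0.7.255.255


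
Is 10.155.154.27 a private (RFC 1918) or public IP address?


RFC 1918 private ranges:
  10.0.0.0/8 (10.0.0.0 - 10.255.255.255)
  172.16.0.0/12 (172.16.0.0 - 172.31.255.255)
  192.168.0.0/16 (192.168.0.0 - 192.168.255.255)
Private (in 10.0.0.0/8)


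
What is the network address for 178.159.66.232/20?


IP:   10110010.10011111.01000010.11101000
Mask: 11111111.11111111.11110000.00000000
AND operation:
Net:  10110010.10011111.01000000.00000000
Network: 178.159.64.0/20


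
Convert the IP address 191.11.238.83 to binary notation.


191 = 10111111
11 = 00001011
238 = 11101110
83 = 01010011
Binary: 10111111.00001011.11101110.01010011


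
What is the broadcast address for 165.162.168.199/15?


Network: 165.162.0.0/15
Host bits = 17
Set all host bits to 1:
Broadcast: 165.163.255.255


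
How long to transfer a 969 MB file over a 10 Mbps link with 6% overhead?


Effective throughput = 10 * (1 - 6/100) = 9.4 Mbps
File size in Mb = 969 * 8 = 7752 Mb
Time = 7752 / 9.4
Time = 824.6809 seconds


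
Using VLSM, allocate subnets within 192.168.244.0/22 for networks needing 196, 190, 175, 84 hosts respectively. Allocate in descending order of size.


196 hosts -> /24 (254 usable): 192.168.244.0/24
190 hosts -> /24 (254 usable): 192.168.245.0/24
175 hosts -> /24 (254 usable): 192.168.246.0/24
84 hosts -> /25 (126 usable): 192.168.247.0/25
Allocation: 192.168.244.0/24 (196 hosts, 254 usable); 192.168.245.0/24 (190 hosts, 254 usable); 192.168.246.0/24 (175 hosts, 254 usable); 192.168.247.0/25 (84 hosts, 126 usable)


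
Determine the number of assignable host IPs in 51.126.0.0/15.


Host bits = 32 - 15 = 17
Total addresses = 2^17 = 131072
Usable = total - 2 (network and broadcast)
Usable hosts: 131070


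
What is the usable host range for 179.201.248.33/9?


Network: 179.128.0.0
Broadcast: 179.255.255.255
First usable = network + 1
Last usable = broadcast - 1
Range: 179.128.0.1 to 179.255.255.254


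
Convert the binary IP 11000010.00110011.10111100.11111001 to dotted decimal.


11000010 = 194
00110011 = 51
10111100 = 188
11111001 = 249
IP: 194.51.188.249


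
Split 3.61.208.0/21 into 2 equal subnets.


New prefix = 21 + 1 = 22
Each subnet has 1024 addresses
  3.61.208.0/22
  3.61.212.0/22
Subnets: 3.61.208.0/22, 3.61.212.0/22


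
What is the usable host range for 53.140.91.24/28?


Network: 53.140.91.16
Broadcast: 53.140.91.31
First usable = network + 1
Last usable = broadcast - 1
Range: 53.140.91.17 to 53.140.91.30


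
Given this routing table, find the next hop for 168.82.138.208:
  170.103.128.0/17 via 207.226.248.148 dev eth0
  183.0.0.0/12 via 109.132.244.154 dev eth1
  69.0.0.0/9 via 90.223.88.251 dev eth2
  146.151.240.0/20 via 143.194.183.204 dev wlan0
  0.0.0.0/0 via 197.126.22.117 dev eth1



Longest prefix match for 168.82.138.208:
  /17 170.103.128.0: no
  /12 183.0.0.0: no
  /9 69.0.0.0: no
  /20 146.151.240.0: no
  /0 0.0.0.0: MATCH
Selected: next-hop 197.126.22.117 via eth1 (matched /0)


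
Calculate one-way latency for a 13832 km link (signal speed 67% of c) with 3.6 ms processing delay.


Speed = 0.67 * 3e5 km/s = 201000 km/s
Propagation delay = 13832 / 201000 = 0.0688 s = 68.8159 ms
Processing delay = 3.6 ms
Total one-way latency = 72.4159 ms


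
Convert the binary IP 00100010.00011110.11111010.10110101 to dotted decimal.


00100010 = 34
00011110 = 30
11111010 = 250
10110101 = 181
IP: 34.30.250.181


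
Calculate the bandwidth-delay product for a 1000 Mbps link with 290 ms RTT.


BDP = bandwidth * RTT
= 1000 Mbps * 290 ms
= 1000 * 1e6 * 290 / 1000 bits
= 290000000 bits
= 36250000 bytes
= 35400.3906 KB
BDP = 290000000 bits (36250000 bytes)


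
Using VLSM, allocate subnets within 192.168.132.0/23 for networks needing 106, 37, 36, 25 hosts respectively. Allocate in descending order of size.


106 hosts -> /25 (126 usable): 192.168.132.0/25
37 hosts -> /26 (62 usable): 192.168.132.128/26
36 hosts -> /26 (62 usable): 192.168.132.192/26
25 hosts -> /27 (30 usable): 192.168.133.0/27
Allocation: 192.168.132.0/25 (106 hosts, 126 usable); 192.168.132.128/26 (37 hosts, 62 usable); 192.168.132.192/26 (36 hosts, 62 usable); 192.168.133.0/27 (25 hosts, 30 usable)


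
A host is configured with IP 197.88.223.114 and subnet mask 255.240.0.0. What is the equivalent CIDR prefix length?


Binary: 11111111.11110000.00000000.00000000
Count leading 1s
Prefix: /12


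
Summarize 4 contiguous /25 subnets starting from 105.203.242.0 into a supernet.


Original prefix: /25
Number of subnets: 4 = 2^2
New prefix = 25 - 2 = 23
Supernet: 105.203.242.0/23


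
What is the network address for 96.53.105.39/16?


IP:   01100000.00110101.01101001.00100111
Mask: 11111111.11111111.00000000.00000000
AND operation:
Net:  01100000.00110101.00000000.00000000
Network: 96.53.0.0/16


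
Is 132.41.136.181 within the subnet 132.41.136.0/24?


Subnet network: 132.41.136.0
Test IP AND mask: 132.41.136.0
Yes, 132.41.136.181 is in 132.41.136.0/24


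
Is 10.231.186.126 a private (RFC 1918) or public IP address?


RFC 1918 private ranges:
  10.0.0.0/8 (10.0.0.0 - 10.255.255.255)
  172.16.0.0/12 (172.16.0.0 - 172.31.255.255)
  192.168.0.0/16 (192.168.0.0 - 192.168.255.255)
Private (in 10.0.0.0/8)


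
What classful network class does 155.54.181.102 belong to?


First octet: 155
Binary: 10011011
10xxxxxx -> Class B (128-191)
Class B, default mask 255.255.0.0 (/16)


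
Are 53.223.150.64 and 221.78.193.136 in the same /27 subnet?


Mask: 255.255.255.224
53.223.150.64 AND mask = 53.223.150.64
221.78.193.136 AND mask = 221.78.193.128
No, different subnets (53.223.150.64 vs 221.78.193.128)


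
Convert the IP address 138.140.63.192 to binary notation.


138 = 10001010
140 = 10001100
63 = 00111111
192 = 11000000
Binary: 10001010.10001100.00111111.11000000


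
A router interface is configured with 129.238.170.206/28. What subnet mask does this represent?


/28 means 28 network bits, 4 host bits
Binary: 11111111111111111111111111110000
Mask: 255.255.255.240


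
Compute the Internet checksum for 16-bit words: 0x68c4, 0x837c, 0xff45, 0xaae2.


Sum all words (with carry folding):
+ 0x68c4 = 0x68c4
+ 0x837c = 0xec40
+ 0xff45 = 0xeb86
+ 0xaae2 = 0x9669
One's complement: ~0x9669
Checksum = 0x6996


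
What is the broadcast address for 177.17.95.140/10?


Network: 177.0.0.0/10
Host bits = 22
Set all host bits to 1:
Broadcast: 177.63.255.255


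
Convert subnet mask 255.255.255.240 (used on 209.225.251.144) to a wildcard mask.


Subnet mask: 255.255.255.240
Wildcard = 255.255.255.255 - subnet mask
255 - 255 = 0
255 - 255 = 0
255 - 255 = 0
255 - 240 = 15
Wildcard: 0.0.0.15


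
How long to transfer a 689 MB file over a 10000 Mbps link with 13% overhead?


Effective throughput = 10000 * (1 - 13/100) = 8700 Mbps
File size in Mb = 689 * 8 = 5512 Mb
Time = 5512 / 8700
Time = 0.6336 seconds


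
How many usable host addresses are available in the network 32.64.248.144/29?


Host bits = 32 - 29 = 3
Total addresses = 2^3 = 8
Usable = total - 2 (network and broadcast)
Usable hosts: 6


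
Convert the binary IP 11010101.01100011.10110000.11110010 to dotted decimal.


11010101 = 213
01100011 = 99
10110000 = 176
11110010 = 242
IP: 213.99.176.242


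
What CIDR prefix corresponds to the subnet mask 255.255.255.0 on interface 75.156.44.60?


Binary: 11111111.11111111.11111111.00000000
Count leading 1s
Prefix: /24


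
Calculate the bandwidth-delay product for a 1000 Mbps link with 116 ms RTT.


BDP = bandwidth * RTT
= 1000 Mbps * 116 ms
= 1000 * 1e6 * 116 / 1000 bits
= 116000000 bits
= 14500000 bytes
= 14160.1562 KB
BDP = 116000000 bits (14500000 bytes)


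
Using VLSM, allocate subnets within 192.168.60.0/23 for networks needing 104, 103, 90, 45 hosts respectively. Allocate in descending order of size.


104 hosts -> /25 (126 usable): 192.168.60.0/25
103 hosts -> /25 (126 usable): 192.168.60.128/25
90 hosts -> /25 (126 usable): 192.168.61.0/25
45 hosts -> /26 (62 usable): 192.168.61.128/26
Allocation: 192.168.60.0/25 (104 hosts, 126 usable); 192.168.60.128/25 (103 hosts, 126 usable); 192.168.61.0/25 (90 hosts, 126 usable); 192.168.61.128/26 (45 hosts, 62 usable)


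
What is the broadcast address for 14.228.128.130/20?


Network: 14.228.128.0/20
Host bits = 12
Set all host bits to 1:
Broadcast: 14.228.143.255


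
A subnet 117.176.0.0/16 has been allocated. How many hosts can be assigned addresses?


Host bits = 32 - 16 = 16
Total addresses = 2^16 = 65536
Usable = total - 2 (network and broadcast)
Usable hosts: 65534


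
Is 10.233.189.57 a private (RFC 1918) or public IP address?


RFC 1918 private ranges:
  10.0.0.0/8 (10.0.0.0 - 10.255.255.255)
  172.16.0.0/12 (172.16.0.0 - 172.31.255.255)
  192.168.0.0/16 (192.168.0.0 - 192.168.255.255)
Private (in 10.0.0.0/8)


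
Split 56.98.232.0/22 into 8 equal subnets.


New prefix = 22 + 3 = 25
Each subnet has 128 addresses
  56.98.232.0/25
  56.98.232.128/25
  56.98.233.0/25
  56.98.233.128/25
  56.98.234.0/25
  56.98.234.128/25
  56.98.235.0/25
  56.98.235.128/25
Subnets: 56.98.232.0/25, 56.98.232.128/25, 56.98.233.0/25, 56.98.233.128/25, 56.98.234.0/25, 56.98.234.128/25, 56.98.235.0/25, 56.98.235.128/25


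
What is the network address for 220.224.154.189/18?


IP:   11011100.11100000.10011010.10111101
Mask: 11111111.11111111.11000000.00000000
AND operation:
Net:  11011100.11100000.10000000.00000000
Network: 220.224.128.0/18


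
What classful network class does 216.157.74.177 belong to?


First octet: 216
Binary: 11011000
110xxxxx -> Class C (192-223)
Class C, default mask 255.255.255.0 (/24)


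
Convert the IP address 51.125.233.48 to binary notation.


51 = 00110011
125 = 01111101
233 = 11101001
48 = 00110000
Binary: 00110011.01111101.11101001.00110000


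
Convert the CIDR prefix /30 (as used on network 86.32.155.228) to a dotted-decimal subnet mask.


/30 means 30 network bits, 2 host bits
Binary: 11111111111111111111111111111100
Mask: 255.255.255.252


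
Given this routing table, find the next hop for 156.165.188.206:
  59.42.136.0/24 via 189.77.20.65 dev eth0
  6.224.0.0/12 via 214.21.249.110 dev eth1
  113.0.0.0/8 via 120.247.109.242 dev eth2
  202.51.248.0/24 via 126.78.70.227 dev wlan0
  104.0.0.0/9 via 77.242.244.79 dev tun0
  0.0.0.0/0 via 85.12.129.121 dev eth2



Longest prefix match for 156.165.188.206:
  /24 59.42.136.0: no
  /12 6.224.0.0: no
  /8 113.0.0.0: no
  /24 202.51.248.0: no
  /9 104.0.0.0: no
  /0 0.0.0.0: MATCH
Selected: next-hop 85.12.129.121 via eth2 (matched /0)


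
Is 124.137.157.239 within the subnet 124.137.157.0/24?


Subnet network: 124.137.157.0
Test IP AND mask: 124.137.157.0
Yes, 124.137.157.239 is in 124.137.157.0/24


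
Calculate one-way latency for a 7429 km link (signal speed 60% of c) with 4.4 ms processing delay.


Speed = 0.6 * 3e5 km/s = 180000 km/s
Propagation delay = 7429 / 180000 = 0.0413 s = 41.2722 ms
Processing delay = 4.4 ms
Total one-way latency = 45.6722 ms


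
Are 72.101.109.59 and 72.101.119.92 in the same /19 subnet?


Mask: 255.255.224.0
72.101.109.59 AND mask = 72.101.96.0
72.101.119.92 AND mask = 72.101.96.0
Yes, same subnet (72.101.96.0)


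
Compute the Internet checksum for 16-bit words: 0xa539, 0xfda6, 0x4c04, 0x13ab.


Sum all words (with carry folding):
+ 0xa539 = 0xa539
+ 0xfda6 = 0xa2e0
+ 0x4c04 = 0xeee4
+ 0x13ab = 0x0290
One's complement: ~0x0290
Checksum = 0xfd6f


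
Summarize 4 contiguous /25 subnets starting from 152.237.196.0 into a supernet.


Original prefix: /25
Number of subnets: 4 = 2^2
New prefix = 25 - 2 = 23
Supernet: 152.237.196.0/23


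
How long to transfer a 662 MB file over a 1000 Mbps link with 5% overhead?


Effective throughput = 1000 * (1 - 5/100) = 950 Mbps
File size in Mb = 662 * 8 = 5296 Mb
Time = 5296 / 950
Time = 5.5747 seconds


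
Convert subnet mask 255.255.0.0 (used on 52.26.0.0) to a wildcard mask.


Subnet mask: 255.255.0.0
Wildcard = 255.255.255.255 - subnet mask
255 - 255 = 0
255 - 255 = 0
255 - 0 = 255
255 - 0 = 255
Wildcard: 0.0.255.255


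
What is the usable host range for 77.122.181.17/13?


Network: 77.120.0.0
Broadcast: 77.127.255.255
First usable = network + 1
Last usable = broadcast - 1
Range: 77.120.0.1 to 77.127.255.254


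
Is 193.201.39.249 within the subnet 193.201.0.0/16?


Subnet network: 193.201.0.0
Test IP AND mask: 193.201.0.0
Yes, 193.201.39.249 is in 193.201.0.0/16


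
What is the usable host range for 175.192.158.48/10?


Network: 175.192.0.0
Broadcast: 175.255.255.255
First usable = network + 1
Last usable = broadcast - 1
Range: 175.192.0.1 to 175.255.255.254


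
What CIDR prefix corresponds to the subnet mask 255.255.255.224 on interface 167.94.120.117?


Binary: 11111111.11111111.11111111.11100000
Count leading 1s
Prefix: /27


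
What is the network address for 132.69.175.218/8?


IP:   10000100.01000101.10101111.11011010
Mask: 11111111.00000000.00000000.00000000
AND operation:
Net:  10000100.00000000.00000000.00000000
Network: 132.0.0.0/8


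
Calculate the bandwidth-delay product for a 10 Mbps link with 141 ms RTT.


BDP = bandwidth * RTT
= 10 Mbps * 141 ms
= 10 * 1e6 * 141 / 1000 bits
= 1410000 bits
= 176250 bytes
= 172.1191 KB
BDP = 1410000 bits (176250 bytes)


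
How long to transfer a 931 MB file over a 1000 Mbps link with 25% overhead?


Effective throughput = 1000 * (1 - 25/100) = 750 Mbps
File size in Mb = 931 * 8 = 7448 Mb
Time = 7448 / 750
Time = 9.9307 seconds


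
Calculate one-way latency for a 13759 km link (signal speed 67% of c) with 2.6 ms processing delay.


Speed = 0.67 * 3e5 km/s = 201000 km/s
Propagation delay = 13759 / 201000 = 0.0685 s = 68.4527 ms
Processing delay = 2.6 ms
Total one-way latency = 71.0527 ms


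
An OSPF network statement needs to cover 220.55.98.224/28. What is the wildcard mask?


Subnet mask: 255.255.255.240
Wildcard = 255.255.255.255 - subnet mask
255 - 255 = 0
255 - 255 = 0
255 - 255 = 0
255 - 240 = 15
Wildcard: 0.0.0.15


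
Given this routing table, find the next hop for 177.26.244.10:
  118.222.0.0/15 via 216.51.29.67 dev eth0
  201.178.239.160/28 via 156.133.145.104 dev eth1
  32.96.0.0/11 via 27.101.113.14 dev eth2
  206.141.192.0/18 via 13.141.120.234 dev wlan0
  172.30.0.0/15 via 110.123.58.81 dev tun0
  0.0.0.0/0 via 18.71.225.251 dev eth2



Longest prefix match for 177.26.244.10:
  /15 118.222.0.0: no
  /28 201.178.239.160: no
  /11 32.96.0.0: no
  /18 206.141.192.0: no
  /15 172.30.0.0: no
  /0 0.0.0.0: MATCH
Selected: next-hop 18.71.225.251 via eth2 (matched /0)


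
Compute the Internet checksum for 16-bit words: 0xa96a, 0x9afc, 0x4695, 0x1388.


Sum all words (with carry folding):
+ 0xa96a = 0xa96a
+ 0x9afc = 0x4467
+ 0x4695 = 0x8afc
+ 0x1388 = 0x9e84
One's complement: ~0x9e84
Checksum = 0x617b


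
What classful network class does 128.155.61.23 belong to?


First octet: 128
Binary: 10000000
10xxxxxx -> Class B (128-191)
Class B, default mask 255.255.0.0 (/16)


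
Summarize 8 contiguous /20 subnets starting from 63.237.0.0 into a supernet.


Original prefix: /20
Number of subnets: 8 = 2^3
New prefix = 20 - 3 = 17
Supernet: 63.237.0.0/17


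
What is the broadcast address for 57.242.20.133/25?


Network: 57.242.20.128/25
Host bits = 7
Set all host bits to 1:
Broadcast: 57.242.20.255


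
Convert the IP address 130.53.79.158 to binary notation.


130 = 10000010
53 = 00110101
79 = 01001111
158 = 10011110
Binary: 10000010.00110101.01001111.10011110


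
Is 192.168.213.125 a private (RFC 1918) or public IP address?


RFC 1918 private ranges:
  10.0.0.0/8 (10.0.0.0 - 10.255.255.255)
  172.16.0.0/12 (172.16.0.0 - 172.31.255.255)
  192.168.0.0/16 (192.168.0.0 - 192.168.255.255)
Private (in 192.168.0.0/16)


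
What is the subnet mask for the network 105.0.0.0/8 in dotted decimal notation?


/8 means 8 network bits, 24 host bits
Binary: 11111111000000000000000000000000
Mask: 255.0.0.0


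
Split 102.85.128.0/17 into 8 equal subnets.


New prefix = 17 + 3 = 20
Each subnet has 4096 addresses
  102.85.128.0/20
  102.85.144.0/20
  102.85.160.0/20
  102.85.176.0/20
  102.85.192.0/20
  102.85.208.0/20
  102.85.224.0/20
  102.85.240.0/20
Subnets: 102.85.128.0/20, 102.85.144.0/20, 102.85.160.0/20, 102.85.176.0/20, 102.85.192.0/20, 102.85.208.0/20, 102.85.224.0/20, 102.85.240.0/20


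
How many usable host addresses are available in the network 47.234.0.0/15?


Host bits = 32 - 15 = 17
Total addresses = 2^17 = 131072
Usable = total - 2 (network and broadcast)
Usable hosts: 131070


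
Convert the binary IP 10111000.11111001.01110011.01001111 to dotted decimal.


10111000 = 184
11111001 = 249
01110011 = 115
01001111 = 79
IP: 184.249.115.79


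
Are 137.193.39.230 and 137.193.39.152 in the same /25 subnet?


Mask: 255.255.255.128
137.193.39.230 AND mask = 137.193.39.128
137.193.39.152 AND mask = 137.193.39.128
Yes, same subnet (137.193.39.128)


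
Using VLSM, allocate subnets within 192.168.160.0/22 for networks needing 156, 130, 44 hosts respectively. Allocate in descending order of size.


156 hosts -> /24 (254 usable): 192.168.160.0/24
130 hosts -> /24 (254 usable): 192.168.161.0/24
44 hosts -> /26 (62 usable): 192.168.162.0/26
Allocation: 192.168.160.0/24 (156 hosts, 254 usable); 192.168.161.0/24 (130 hosts, 254 usable); 192.168.162.0/26 (44 hosts, 62 usable)


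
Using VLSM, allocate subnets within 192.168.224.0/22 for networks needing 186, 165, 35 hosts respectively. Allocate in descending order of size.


186 hosts -> /24 (254 usable): 192.168.224.0/24
165 hosts -> /24 (254 usable): 192.168.225.0/24
35 hosts -> /26 (62 usable): 192.168.226.0/26
Allocation: 192.168.224.0/24 (186 hosts, 254 usable); 192.168.225.0/24 (165 hosts, 254 usable); 192.168.226.0/26 (35 hosts, 62 usable)


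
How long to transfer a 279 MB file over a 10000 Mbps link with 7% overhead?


Effective throughput = 10000 * (1 - 7/100) = 9300 Mbps
File size in Mb = 279 * 8 = 2232 Mb
Time = 2232 / 9300
Time = 0.24 seconds


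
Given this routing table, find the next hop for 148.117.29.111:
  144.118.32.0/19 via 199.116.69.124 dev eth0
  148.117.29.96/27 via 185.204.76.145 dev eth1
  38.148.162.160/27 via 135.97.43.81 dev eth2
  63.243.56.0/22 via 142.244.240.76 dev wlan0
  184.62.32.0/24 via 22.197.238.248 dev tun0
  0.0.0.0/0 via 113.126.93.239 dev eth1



Longest prefix match for 148.117.29.111:
  /19 144.118.32.0: no
  /27 148.117.29.96: MATCH
  /27 38.148.162.160: no
  /22 63.243.56.0: no
  /24 184.62.32.0: no
  /0 0.0.0.0: MATCH
Selected: next-hop 185.204.76.145 via eth1 (matched /27)


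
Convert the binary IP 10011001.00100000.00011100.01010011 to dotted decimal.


10011001 = 153
00100000 = 32
00011100 = 28
01010011 = 83
IP: 153.32.28.83


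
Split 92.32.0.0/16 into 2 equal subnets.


New prefix = 16 + 1 = 17
Each subnet has 32768 addresses
  92.32.0.0/17
  92.32.128.0/17
Subnets: 92.32.0.0/17, 92.32.128.0/17


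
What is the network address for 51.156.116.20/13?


IP:   00110011.10011100.01110100.00010100
Mask: 11111111.11111000.00000000.00000000
AND operation:
Net:  00110011.10011000.00000000.00000000
Network: 51.152.0.0/13


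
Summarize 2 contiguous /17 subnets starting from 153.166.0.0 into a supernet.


Original prefix: /17
Number of subnets: 2 = 2^1
New prefix = 17 - 1 = 16
Supernet: 153.166.0.0/16


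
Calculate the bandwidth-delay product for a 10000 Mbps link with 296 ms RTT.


BDP = bandwidth * RTT
= 10000 Mbps * 296 ms
= 10000 * 1e6 * 296 / 1000 bits
= 2960000000 bits
= 370000000 bytes
= 361328.125 KB
BDP = 2960000000 bits (370000000 bytes)


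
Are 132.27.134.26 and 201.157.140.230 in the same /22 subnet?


Mask: 255.255.252.0
132.27.134.26 AND mask = 132.27.132.0
201.157.140.230 AND mask = 201.157.140.0
No, different subnets (132.27.132.0 vs 201.157.140.0)


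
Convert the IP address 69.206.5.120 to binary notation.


69 = 01000101
206 = 11001110
5 = 00000101
120 = 01111000
Binary: 01000101.11001110.00000101.01111000


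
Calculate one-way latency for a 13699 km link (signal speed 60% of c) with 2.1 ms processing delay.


Speed = 0.6 * 3e5 km/s = 180000 km/s
Propagation delay = 13699 / 180000 = 0.0761 s = 76.1056 ms
Processing delay = 2.1 ms
Total one-way latency = 78.2056 ms


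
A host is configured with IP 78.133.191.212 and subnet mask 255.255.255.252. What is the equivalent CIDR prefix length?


Binary: 11111111.11111111.11111111.11111100
Count leading 1s
Prefix: /30


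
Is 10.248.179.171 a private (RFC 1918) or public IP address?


RFC 1918 private ranges:
  10.0.0.0/8 (10.0.0.0 - 10.255.255.255)
  172.16.0.0/12 (172.16.0.0 - 172.31.255.255)
  192.168.0.0/16 (192.168.0.0 - 192.168.255.255)
Private (in 10.0.0.0/8)


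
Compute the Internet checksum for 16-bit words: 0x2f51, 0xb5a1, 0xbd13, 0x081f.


Sum all words (with carry folding):
+ 0x2f51 = 0x2f51
+ 0xb5a1 = 0xe4f2
+ 0xbd13 = 0xa206
+ 0x081f = 0xaa25
One's complement: ~0xaa25
Checksum = 0x55da


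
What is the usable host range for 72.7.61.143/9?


Network: 72.0.0.0
Broadcast: 72.127.255.255
First usable = network + 1
Last usable = broadcast - 1
Range: 72.0.0.1 to 72.127.255.254


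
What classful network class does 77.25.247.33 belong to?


First octet: 77
Binary: 01001101
0xxxxxxx -> Class A (1-126)
Class A, default mask 255.0.0.0 (/8)


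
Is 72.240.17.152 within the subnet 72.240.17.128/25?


Subnet network: 72.240.17.128
Test IP AND mask: 72.240.17.128
Yes, 72.240.17.152 is in 72.240.17.128/25


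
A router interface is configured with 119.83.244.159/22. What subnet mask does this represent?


/22 means 22 network bits, 10 host bits
Binary: 11111111111111111111110000000000
Mask: 255.255.252.0


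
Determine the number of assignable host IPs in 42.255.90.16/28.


Host bits = 32 - 28 = 4
Total addresses = 2^4 = 16
Usable = total - 2 (network and broadcast)
Usable hosts: 14


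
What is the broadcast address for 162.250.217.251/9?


Network: 162.128.0.0/9
Host bits = 23
Set all host bits to 1:
Broadcast: 162.255.255.255


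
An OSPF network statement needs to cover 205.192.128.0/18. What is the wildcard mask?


Subnet mask: 255.255.192.0
Wildcard = 255.255.255.255 - subnet mask
255 - 255 = 0
255 - 255 = 0
255 - 192 = 63
255 - 0 = 255
Wildcard: 0.0.63.255


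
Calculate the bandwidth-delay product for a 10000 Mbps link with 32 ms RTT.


BDP = bandwidth * RTT
= 10000 Mbps * 32 ms
= 10000 * 1e6 * 32 / 1000 bits
= 320000000 bits
= 40000000 bytes
= 39062.5 KB
BDP = 320000000 bits (40000000 bytes)


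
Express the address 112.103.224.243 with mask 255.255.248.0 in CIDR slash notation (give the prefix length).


Binary: 11111111.11111111.11111000.00000000
Count leading 1s
Prefix: /21


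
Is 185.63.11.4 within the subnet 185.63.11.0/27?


Subnet network: 185.63.11.0
Test IP AND mask: 185.63.11.0
Yes, 185.63.11.4 is in 185.63.11.0/27


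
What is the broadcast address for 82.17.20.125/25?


Network: 82.17.20.0/25
Host bits = 7
Set all host bits to 1:
Broadcast: 82.17.20.127


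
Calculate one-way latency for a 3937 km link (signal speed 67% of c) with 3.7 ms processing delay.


Speed = 0.67 * 3e5 km/s = 201000 km/s
Propagation delay = 3937 / 201000 = 0.0196 s = 19.5871 ms
Processing delay = 3.7 ms
Total one-way latency = 23.2871 ms


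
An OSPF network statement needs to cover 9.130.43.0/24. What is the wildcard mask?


Subnet mask: 255.255.255.0
Wildcard = 255.255.255.255 - subnet mask
255 - 255 = 0
255 - 255 = 0
255 - 255 = 0
255 - 0 = 255
Wildcard: 0.0.0.255


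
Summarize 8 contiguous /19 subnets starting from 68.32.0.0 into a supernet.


Original prefix: /19
Number of subnets: 8 = 2^3
New prefix = 19 - 3 = 16
Supernet: 68.32.0.0/16


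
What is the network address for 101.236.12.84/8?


IP:   01100101.11101100.00001100.01010100
Mask: 11111111.00000000.00000000.00000000
AND operation:
Net:  01100101.00000000.00000000.00000000
Network: 101.0.0.0/8


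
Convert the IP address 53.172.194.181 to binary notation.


53 = 00110101
172 = 10101100
194 = 11000010
181 = 10110101
Binary: 00110101.10101100.11000010.10110101


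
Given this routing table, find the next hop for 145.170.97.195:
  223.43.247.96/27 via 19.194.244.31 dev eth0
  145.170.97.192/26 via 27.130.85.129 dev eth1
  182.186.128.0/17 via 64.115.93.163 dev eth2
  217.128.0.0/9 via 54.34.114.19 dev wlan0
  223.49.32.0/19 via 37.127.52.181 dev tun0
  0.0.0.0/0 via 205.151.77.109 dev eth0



Longest prefix match for 145.170.97.195:
  /27 223.43.247.96: no
  /26 145.170.97.192: MATCH
  /17 182.186.128.0: no
  /9 217.128.0.0: no
  /19 223.49.32.0: no
  /0 0.0.0.0: MATCH
Selected: next-hop 27.130.85.129 via eth1 (matched /26)


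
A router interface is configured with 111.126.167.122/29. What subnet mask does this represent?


/29 means 29 network bits, 3 host bits
Binary: 11111111111111111111111111111000
Mask: 255.255.255.248


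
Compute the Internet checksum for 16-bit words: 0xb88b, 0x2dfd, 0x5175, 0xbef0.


Sum all words (with carry folding):
+ 0xb88b = 0xb88b
+ 0x2dfd = 0xe688
+ 0x5175 = 0x37fe
+ 0xbef0 = 0xf6ee
One's complement: ~0xf6ee
Checksum = 0x0911


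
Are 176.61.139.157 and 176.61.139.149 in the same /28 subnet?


Mask: 255.255.255.240
176.61.139.157 AND mask = 176.61.139.144
176.61.139.149 AND mask = 176.61.139.144
Yes, same subnet (176.61.139.144)


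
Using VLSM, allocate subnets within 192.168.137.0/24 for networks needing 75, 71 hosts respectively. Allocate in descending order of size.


75 hosts -> /25 (126 usable): 192.168.137.0/25
71 hosts -> /25 (126 usable): 192.168.137.128/25
Allocation: 192.168.137.0/25 (75 hosts, 126 usable); 192.168.137.128/25 (71 hosts, 126 usable)


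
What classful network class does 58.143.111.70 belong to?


First octet: 58
Binary: 00111010
0xxxxxxx -> Class A (1-126)
Class A, default mask 255.0.0.0 (/8)


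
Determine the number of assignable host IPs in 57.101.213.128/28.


Host bits = 32 - 28 = 4
Total addresses = 2^4 = 16
Usable = total - 2 (network and broadcast)
Usable hosts: 14


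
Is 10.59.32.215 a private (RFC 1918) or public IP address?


RFC 1918 private ranges:
  10.0.0.0/8 (10.0.0.0 - 10.255.255.255)
  172.16.0.0/12 (172.16.0.0 - 172.31.255.255)
  192.168.0.0/16 (192.168.0.0 - 192.168.255.255)
Private (in 10.0.0.0/8)


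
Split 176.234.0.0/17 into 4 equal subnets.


New prefix = 17 + 2 = 19
Each subnet has 8192 addresses
  176.234.0.0/19
  176.234.32.0/19
  176.234.64.0/19
  176.234.96.0/19
Subnets: 176.234.0.0/19, 176.234.32.0/19, 176.234.64.0/19, 176.234.96.0/19


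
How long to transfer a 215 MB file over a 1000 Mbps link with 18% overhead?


Effective throughput = 1000 * (1 - 18/100) = 820.0 Mbps
File size in Mb = 215 * 8 = 1720 Mb
Time = 1720 / 820.0
Time = 2.0976 seconds


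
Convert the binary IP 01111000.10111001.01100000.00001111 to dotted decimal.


01111000 = 120
10111001 = 185
01100000 = 96
00001111 = 15
IP: 120.185.96.15


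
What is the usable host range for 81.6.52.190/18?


Network: 81.6.0.0
Broadcast: 81.6.63.255
First usable = network + 1
Last usable = broadcast - 1
Range: 81.6.0.1 to 81.6.63.254


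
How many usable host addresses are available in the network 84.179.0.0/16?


Host bits = 32 - 16 = 16
Total addresses = 2^16 = 65536
Usable = total - 2 (network and broadcast)
Usable hosts: 65534


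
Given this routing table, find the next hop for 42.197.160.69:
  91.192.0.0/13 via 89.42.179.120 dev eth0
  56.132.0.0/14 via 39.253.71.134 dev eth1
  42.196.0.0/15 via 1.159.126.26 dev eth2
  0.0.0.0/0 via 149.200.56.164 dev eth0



Longest prefix match for 42.197.160.69:
  /13 91.192.0.0: no
  /14 56.132.0.0: no
  /15 42.196.0.0: MATCH
  /0 0.0.0.0: MATCH
Selected: next-hop 1.159.126.26 via eth2 (matched /15)


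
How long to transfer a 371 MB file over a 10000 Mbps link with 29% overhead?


Effective throughput = 10000 * (1 - 29/100) = 7100 Mbps
File size in Mb = 371 * 8 = 2968 Mb
Time = 2968 / 7100
Time = 0.418 seconds
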